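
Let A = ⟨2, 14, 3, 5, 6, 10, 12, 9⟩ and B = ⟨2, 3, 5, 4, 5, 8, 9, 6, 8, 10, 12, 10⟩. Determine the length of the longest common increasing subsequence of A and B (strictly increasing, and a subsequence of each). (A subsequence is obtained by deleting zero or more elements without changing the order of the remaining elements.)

6

A longest common strictly increasing subsequence is 2, 3, 5, 6, 10, 12 (length 6); it appears in order in both A and B, and no longer such subsequence exists.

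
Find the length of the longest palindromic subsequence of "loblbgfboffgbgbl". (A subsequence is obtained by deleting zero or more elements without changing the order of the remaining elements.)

11

One longest palindromic subsequence is lbbgfffgbbl (positions 1,3,5,6,7,10,11,12,13,15,16); it reads the same forward and backward, and the interval DP gives dp[1][16] = 11.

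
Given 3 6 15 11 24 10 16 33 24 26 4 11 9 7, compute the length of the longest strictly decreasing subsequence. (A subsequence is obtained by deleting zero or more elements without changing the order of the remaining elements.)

Scanning left to right, the best length ending at each element is: 3→1, 6→1, 15→1, 11→2, 24→1, 10→3, 16→2, 33→1, 24→2, 26→2, 4→4, 11→3, 9→4, 7→5.
So the longest decreasing subsequence has length 5, e.g. 15, 11, 10, 9, 7.

5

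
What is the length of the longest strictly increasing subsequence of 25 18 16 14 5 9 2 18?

3

One longest increasing subsequence is 5, 9, 18 (positions 5,6,8), of length 3; no longer one exists.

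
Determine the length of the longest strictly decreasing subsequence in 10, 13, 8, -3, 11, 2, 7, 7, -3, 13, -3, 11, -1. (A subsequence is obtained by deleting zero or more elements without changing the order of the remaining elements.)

Scanning left to right, the best length ending at each element is: 10→1, 13→1, 8→2, -3→3, 11→2, 2→3, 7→3, 7→3, -3→4, 13→1, -3→4, 11→2, -1→4.
So the longest decreasing subsequence has length 4, e.g. 10, 8, 2, -3.

4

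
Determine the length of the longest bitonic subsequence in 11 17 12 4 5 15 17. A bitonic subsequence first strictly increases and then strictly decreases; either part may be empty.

One longest bitonic subsequence is 11, 17, 12, 5 (positions 1,2,3,5): it rises to 17 then falls. Length 4 is optimal.

4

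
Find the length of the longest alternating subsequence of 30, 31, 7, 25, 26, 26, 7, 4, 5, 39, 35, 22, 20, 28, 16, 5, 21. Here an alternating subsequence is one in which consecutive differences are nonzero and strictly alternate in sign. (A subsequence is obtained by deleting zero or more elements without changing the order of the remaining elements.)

10

Track the best alternating length ending on an up-step vs a down-step at each position: up/down = 1/1, 2/1, 1/3, 4/3, 4/3, 4/3, 1/5, 1/5, 6/5, 6/1, 6/7, 6/7, 6/7, 8/7, 6/9, 6/9, 10/9.
The maximum over both is 10; one such subsequence is 30, 31, 7, 25, 7, 39, 22, 28, 16, 21.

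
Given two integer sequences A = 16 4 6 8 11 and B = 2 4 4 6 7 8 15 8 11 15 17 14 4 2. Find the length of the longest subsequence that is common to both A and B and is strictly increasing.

4

For each value that appears in both, track the longest common increasing run ending there.
The best achievable length is 4; one witness is 4, 6, 8, 11 (A-positions 2,3,4,5, B-positions 2,4,6,9).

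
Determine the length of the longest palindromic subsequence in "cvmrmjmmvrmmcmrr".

9

One longest palindromic subsequence is rmmmrmmmr (positions 4,5,7,8,10,11,12,14,16); it reads the same forward and backward, and the interval DP gives dp[1][16] = 9.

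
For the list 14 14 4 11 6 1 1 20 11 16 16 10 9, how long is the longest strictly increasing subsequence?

4

One longest increasing subsequence is 4, 6, 11, 16 (positions 3,5,9,10), of length 4; no longer one exists.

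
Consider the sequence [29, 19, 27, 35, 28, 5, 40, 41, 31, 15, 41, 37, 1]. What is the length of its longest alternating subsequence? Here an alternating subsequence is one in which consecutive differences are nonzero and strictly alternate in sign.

Track the best alternating length ending on an up-step vs a down-step at each position: up/down = 1/1, 1/2, 3/2, 3/1, 3/4, 1/4, 5/1, 5/1, 5/6, 5/6, 7/1, 7/8, 1/8.
The maximum over both is 8; one such subsequence is 29, 19, 35, 28, 40, 31, 41, 37.

8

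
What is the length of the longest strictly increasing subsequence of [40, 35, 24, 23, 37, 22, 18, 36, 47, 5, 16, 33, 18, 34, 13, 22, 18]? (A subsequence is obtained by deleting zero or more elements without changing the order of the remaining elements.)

Scanning left to right, the best length ending at each element is: 40→1, 35→1, 24→1, 23→1, 37→2, 22→1, 18→1, 36→2, 47→3, 5→1, 16→2, 33→3, 18→3, 34→4, 13→2, 22→4, 18→3.
So the longest increasing subsequence has length 4, e.g. 5, 16, 33, 34.

4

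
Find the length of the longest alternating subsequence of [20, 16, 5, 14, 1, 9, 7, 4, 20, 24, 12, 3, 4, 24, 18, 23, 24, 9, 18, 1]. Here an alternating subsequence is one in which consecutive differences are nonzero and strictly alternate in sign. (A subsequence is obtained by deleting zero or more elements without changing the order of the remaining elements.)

A longest alternating subsequence is 20, 5, 14, 1, 9, 7, 20, 12, 24, 18, 23, 9, 18, 1 (positions 1,3,4,5,6,7,9,11,14,15,16,18,19,20); its 13 consecutive differences strictly alternate in sign, and length 14 is optimal.

14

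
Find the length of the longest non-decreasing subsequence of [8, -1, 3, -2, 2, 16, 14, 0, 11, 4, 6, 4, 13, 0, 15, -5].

Scanning left to right, the best length ending at each element is: 8→1, -1→1, 3→2, -2→1, 2→2, 16→3, 14→3, 0→2, 11→3, 4→3, 6→4, 4→4, 13→5, 0→3, 15→6, -5→1.
So the longest non-decreasing subsequence has length 6, e.g. -1, 3, 4, 6, 13, 15.

6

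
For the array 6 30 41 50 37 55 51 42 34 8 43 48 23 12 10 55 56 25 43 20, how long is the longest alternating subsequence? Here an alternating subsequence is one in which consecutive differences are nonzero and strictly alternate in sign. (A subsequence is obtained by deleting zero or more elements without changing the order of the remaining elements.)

11

Track the best alternating length ending on an up-step vs a down-step at each position: up/down = 1/1, 2/1, 2/1, 2/1, 2/3, 4/1, 4/5, 4/5, 2/5, 2/5, 6/5, 6/5, 6/7, 6/7, 6/7, 8/1, 8/1, 8/9, 10/9, 8/11.
The maximum over both is 11; one such subsequence is 6, 41, 37, 55, 42, 43, 23, 55, 25, 43, 20.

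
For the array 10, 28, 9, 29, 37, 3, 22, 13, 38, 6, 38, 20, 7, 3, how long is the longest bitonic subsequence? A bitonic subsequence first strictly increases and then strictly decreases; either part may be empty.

8

One longest bitonic subsequence is 10, 28, 29, 37, 22, 20, 7, 3 (positions 1,2,4,5,7,12,13,14): it rises to 37 then falls. Length 8 is optimal.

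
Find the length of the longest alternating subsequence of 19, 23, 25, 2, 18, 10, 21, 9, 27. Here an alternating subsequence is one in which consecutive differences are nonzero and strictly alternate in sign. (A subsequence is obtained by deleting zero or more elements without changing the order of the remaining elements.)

Track the best alternating length ending on an up-step vs a down-step at each position: up/down = 1/1, 2/1, 2/1, 1/3, 4/3, 4/5, 6/3, 4/7, 8/1.
The maximum over both is 8; one such subsequence is 19, 23, 2, 18, 10, 21, 9, 27.

8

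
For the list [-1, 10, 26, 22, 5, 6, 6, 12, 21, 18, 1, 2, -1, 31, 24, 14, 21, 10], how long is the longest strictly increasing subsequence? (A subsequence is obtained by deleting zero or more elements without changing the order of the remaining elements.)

6

One longest increasing subsequence is -1, 5, 6, 12, 21, 31 (positions 1,5,6,8,9,14), of length 6; no longer one exists.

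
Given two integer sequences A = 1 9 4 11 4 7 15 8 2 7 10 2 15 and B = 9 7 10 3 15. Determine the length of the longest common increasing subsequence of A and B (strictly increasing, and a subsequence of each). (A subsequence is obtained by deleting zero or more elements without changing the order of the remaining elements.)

3

A longest common strictly increasing subsequence is 9, 10, 15 (length 3); it appears in order in both A and B, and no longer such subsequence exists.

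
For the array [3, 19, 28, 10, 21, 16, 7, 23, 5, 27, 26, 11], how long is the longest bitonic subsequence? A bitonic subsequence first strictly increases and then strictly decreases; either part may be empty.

One longest bitonic subsequence is 3, 19, 28, 21, 16, 7, 5 (positions 1,2,3,5,6,7,9): it rises to 28 then falls. Length 7 is optimal.

7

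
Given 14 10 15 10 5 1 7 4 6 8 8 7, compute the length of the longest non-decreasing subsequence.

5

One longest non-decreasing subsequence is 1, 4, 6, 8, 8 (positions 6,8,9,10,11), of length 5; no longer one exists.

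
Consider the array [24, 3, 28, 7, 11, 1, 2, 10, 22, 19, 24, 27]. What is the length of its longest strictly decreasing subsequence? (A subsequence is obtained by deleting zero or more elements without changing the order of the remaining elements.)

Let dp[i] be the longest decreasing subsequence ending at position i. Then dp = [1, 2, 1, 2, 2, 3, 3, 3, 2, 3, 2, 2].
The maximum is 3; one witness is 24, 3, 1 at positions 1,2,6.

3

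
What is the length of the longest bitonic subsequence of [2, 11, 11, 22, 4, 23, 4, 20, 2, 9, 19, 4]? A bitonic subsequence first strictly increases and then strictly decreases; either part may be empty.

7

Let inc[i] be the LIS ending at i and dec[i] the longest strictly decreasing subsequence starting at i. inc = [1, 2, 2, 3, 2, 4, 2, 3, 1, 3, 4, 2], dec = [1, 3, 3, 4, 2, 4, 2, 3, 1, 2, 2, 1].
max_i inc[i]+dec[i]−1 = 7, with one witness 2, 11, 22, 23, 20, 19, 4.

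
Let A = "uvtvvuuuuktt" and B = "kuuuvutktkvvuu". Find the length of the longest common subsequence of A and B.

7

A longest common subsequence is uvtvvuu (length 7); the LCS DP confirms no longer common subsequence exists.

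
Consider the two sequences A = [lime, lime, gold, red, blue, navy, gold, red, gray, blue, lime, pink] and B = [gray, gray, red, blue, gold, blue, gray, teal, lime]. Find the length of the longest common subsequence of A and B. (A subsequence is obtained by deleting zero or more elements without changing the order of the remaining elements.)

5

Backtracking the LCS table gives one alignment: red (A4,B3) → blue (A5,B4) → gold (A7,B5) → gray (A9,B7) → lime (A11,B9).
So the longest common subsequence has length 5.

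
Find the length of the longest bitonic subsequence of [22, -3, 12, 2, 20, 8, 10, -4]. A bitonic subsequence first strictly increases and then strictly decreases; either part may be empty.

5

One longest bitonic subsequence is -3, 12, 20, 10, -4 (positions 2,3,5,7,8): it rises to 20 then falls. Length 5 is optimal.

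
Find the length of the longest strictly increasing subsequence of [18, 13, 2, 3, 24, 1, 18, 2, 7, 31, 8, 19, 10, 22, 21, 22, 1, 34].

Scanning left to right, the best length ending at each element is: 18→1, 13→1, 2→1, 3→2, 24→3, 1→1, 18→3, 2→2, 7→3, 31→4, 8→4, 19→5, 10→5, 22→6, 21→6, 22→7, 1→1, 34→8.
So the longest increasing subsequence has length 8, e.g. 2, 3, 7, 8, 19, 21, 22, 34.

8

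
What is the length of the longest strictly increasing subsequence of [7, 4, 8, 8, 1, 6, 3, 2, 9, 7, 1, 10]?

4

Scanning left to right, the best length ending at each element is: 7→1, 4→1, 8→2, 8→2, 1→1, 6→2, 3→2, 2→2, 9→3, 7→3, 1→1, 10→4.
So the longest increasing subsequence has length 4, e.g. 7, 8, 9, 10.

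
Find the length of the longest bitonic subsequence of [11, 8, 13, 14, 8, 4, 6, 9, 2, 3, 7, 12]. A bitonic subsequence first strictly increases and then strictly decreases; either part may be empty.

6

One longest bitonic subsequence is 11, 13, 14, 8, 6, 3 (positions 1,3,4,5,7,10): it rises to 14 then falls. Length 6 is optimal.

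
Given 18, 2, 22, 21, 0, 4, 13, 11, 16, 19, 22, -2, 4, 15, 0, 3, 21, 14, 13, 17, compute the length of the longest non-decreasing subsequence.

6

One longest non-decreasing subsequence is 2, 4, 13, 16, 19, 22 (positions 2,6,7,9,10,11), of length 6; no longer one exists.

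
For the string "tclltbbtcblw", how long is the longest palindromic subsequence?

Using dp[i][j] = 2 + dp[i+1][j−1] if the ends match, else max(dp[i+1][j], dp[i][j−1]):
dp[1][12] = 6. A witness is ltbbtl at positions 4,5,6,7,8,11.

6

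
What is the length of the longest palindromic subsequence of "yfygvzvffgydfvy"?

11

One longest palindromic subsequence is yfygvzvgyfy (positions 1,2,3,4,5,6,7,10,11,13,15); it reads the same forward and backward, and the interval DP gives dp[1][15] = 11.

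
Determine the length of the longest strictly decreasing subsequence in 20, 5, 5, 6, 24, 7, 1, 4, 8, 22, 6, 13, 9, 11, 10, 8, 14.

6

Scanning left to right, the best length ending at each element is: 20→1, 5→2, 5→2, 6→2, 24→1, 7→2, 1→3, 4→3, 8→2, 22→2, 6→3, 13→3, 9→4, 11→4, 10→5, 8→6, 14→3.
So the longest decreasing subsequence has length 6, e.g. 24, 22, 13, 11, 10, 8.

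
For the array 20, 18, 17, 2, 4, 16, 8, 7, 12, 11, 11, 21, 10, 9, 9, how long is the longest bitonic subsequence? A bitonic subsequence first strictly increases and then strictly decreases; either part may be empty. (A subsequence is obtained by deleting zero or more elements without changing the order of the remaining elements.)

8

Let inc[i] be the LIS ending at i and dec[i] the longest strictly decreasing subsequence starting at i. inc = [1, 1, 1, 1, 2, 3, 3, 3, 4, 4, 4, 5, 4, 4, 4], dec = [8, 7, 6, 1, 1, 5, 2, 1, 4, 3, 3, 3, 2, 1, 1].
max_i inc[i]+dec[i]−1 = 8, with one witness 20, 18, 17, 16, 12, 11, 10, 9.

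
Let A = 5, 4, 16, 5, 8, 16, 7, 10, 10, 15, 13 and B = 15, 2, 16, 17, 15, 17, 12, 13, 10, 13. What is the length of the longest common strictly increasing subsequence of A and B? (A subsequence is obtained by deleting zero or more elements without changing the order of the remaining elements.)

2

A longest common strictly increasing subsequence is 10, 13 (length 2); it appears in order in both A and B, and no longer such subsequence exists.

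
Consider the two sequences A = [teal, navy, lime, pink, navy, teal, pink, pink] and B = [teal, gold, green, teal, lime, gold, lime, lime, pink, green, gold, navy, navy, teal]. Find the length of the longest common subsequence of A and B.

5

A longest common subsequence is teal, lime, pink, navy, teal (length 5); the LCS DP confirms no longer common subsequence exists.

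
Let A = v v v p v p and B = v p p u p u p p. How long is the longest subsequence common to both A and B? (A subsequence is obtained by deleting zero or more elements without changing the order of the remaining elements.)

A longest common subsequence is vpp (length 3); the LCS DP confirms no longer common subsequence exists.

3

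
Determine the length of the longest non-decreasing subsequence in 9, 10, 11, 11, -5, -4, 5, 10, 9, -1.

4

Scanning left to right, the best length ending at each element is: 9→1, 10→2, 11→3, 11→4, -5→1, -4→2, 5→3, 10→4, 9→4, -1→3.
So the longest non-decreasing subsequence has length 4, e.g. 9, 10, 11, 11.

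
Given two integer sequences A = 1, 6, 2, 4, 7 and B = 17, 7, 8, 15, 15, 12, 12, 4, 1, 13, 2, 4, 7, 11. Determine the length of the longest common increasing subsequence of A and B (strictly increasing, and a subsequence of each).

For each value that appears in both, track the longest common increasing run ending there.
The best achievable length is 4; one witness is 1, 2, 4, 7 (A-positions 1,3,4,5, B-positions 9,11,12,13).

4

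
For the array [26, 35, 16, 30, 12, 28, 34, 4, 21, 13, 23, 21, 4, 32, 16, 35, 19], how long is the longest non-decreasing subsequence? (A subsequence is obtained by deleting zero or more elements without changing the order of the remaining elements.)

Scanning left to right, the best length ending at each element is: 26→1, 35→2, 16→1, 30→2, 12→1, 28→2, 34→3, 4→1, 21→2, 13→2, 23→3, 21→3, 4→2, 32→4, 16→3, 35→5, 19→4.
So the longest non-decreasing subsequence has length 5, e.g. 16, 21, 23, 32, 35.

5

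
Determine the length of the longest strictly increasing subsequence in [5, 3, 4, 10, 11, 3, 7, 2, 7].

Scanning left to right, the best length ending at each element is: 5→1, 3→1, 4→2, 10→3, 11→4, 3→1, 7→3, 2→1, 7→3.
So the longest increasing subsequence has length 4, e.g. 3, 4, 10, 11.

4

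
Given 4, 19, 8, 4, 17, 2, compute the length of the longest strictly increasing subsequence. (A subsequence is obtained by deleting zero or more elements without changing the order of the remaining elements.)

3

Let dp[i] be the longest increasing subsequence ending at position i. Then dp = [1, 2, 2, 1, 3, 1].
The maximum is 3; one witness is 4, 8, 17 at positions 1,3,5.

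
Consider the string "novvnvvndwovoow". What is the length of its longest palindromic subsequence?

One longest palindromic subsequence is ovnvvnvo (positions 2,4,5,6,7,8,12,14); it reads the same forward and backward, and the interval DP gives dp[1][15] = 8.

8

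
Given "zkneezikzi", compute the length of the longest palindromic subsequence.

One longest palindromic subsequence is zkeekz (positions 1,2,4,5,8,9); it reads the same forward and backward, and the interval DP gives dp[1][10] = 6.

6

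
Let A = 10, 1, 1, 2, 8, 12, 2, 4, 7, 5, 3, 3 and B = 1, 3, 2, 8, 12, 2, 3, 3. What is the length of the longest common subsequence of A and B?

7

Backtracking the LCS table gives one alignment: 1 (A2,B1) → 2 (A4,B3) → 8 (A5,B4) → 12 (A6,B5) → 2 (A7,B6) → 3 (A11,B7) → 3 (A12,B8).
So the longest common subsequence has length 7.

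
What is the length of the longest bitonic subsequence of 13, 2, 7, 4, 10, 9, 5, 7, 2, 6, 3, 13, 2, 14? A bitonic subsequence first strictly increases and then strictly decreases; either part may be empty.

8

Let inc[i] be the LIS ending at i and dec[i] the longest strictly decreasing subsequence starting at i. inc = [1, 1, 2, 2, 3, 3, 3, 4, 1, 4, 2, 5, 1, 6], dec = [7, 1, 4, 3, 6, 5, 3, 4, 1, 3, 2, 2, 1, 1].
max_i inc[i]+dec[i]−1 = 8, with one witness 2, 7, 10, 9, 7, 6, 3, 2.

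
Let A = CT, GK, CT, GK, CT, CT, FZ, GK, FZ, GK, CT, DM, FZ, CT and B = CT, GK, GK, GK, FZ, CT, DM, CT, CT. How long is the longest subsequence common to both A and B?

8

A longest common subsequence is CT, GK, GK, GK, FZ, CT, DM, CT (length 8); the LCS DP confirms no longer common subsequence exists.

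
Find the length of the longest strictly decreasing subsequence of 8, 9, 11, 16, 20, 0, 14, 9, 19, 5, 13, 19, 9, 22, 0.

One longest decreasing subsequence is 16, 14, 9, 5, 0 (positions 4,7,8,10,15), of length 5; no longer one exists.

5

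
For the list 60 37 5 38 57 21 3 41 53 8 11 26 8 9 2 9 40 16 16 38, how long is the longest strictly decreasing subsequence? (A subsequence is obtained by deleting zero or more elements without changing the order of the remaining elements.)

Scanning left to right, the best length ending at each element is: 60→1, 37→2, 5→3, 38→2, 57→2, 21→3, 3→4, 41→3, 53→3, 8→4, 11→4, 26→4, 8→5, 9→5, 2→6, 9→5, 40→4, 16→5, 16→5, 38→5.
So the longest decreasing subsequence has length 6, e.g. 60, 37, 21, 11, 8, 2.

6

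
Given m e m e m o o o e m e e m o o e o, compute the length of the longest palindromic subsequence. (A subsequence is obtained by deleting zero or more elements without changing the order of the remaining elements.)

One longest palindromic subsequence is ememooomeme (positions 2,3,4,5,6,7,8,10,12,13,16); it reads the same forward and backward, and the interval DP gives dp[1][17] = 11.

11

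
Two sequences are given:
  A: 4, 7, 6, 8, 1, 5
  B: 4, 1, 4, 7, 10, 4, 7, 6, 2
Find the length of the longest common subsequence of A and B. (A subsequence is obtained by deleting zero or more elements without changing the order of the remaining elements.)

3

A longest common subsequence is 4, 7, 6 (length 3); the LCS DP confirms no longer common subsequence exists.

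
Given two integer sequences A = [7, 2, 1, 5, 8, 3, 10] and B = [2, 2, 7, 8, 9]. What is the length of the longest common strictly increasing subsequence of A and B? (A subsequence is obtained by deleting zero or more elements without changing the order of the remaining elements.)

For each value that appears in both, track the longest common increasing run ending there.
The best achievable length is 2; one witness is 2, 8 (A-positions 2,5, B-positions 1,4).

2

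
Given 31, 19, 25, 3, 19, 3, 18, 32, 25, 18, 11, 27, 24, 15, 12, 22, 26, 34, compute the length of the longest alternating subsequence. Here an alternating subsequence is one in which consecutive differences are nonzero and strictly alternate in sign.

11

A longest alternating subsequence is 31, 19, 25, 3, 19, 3, 32, 25, 27, 15, 22 (positions 1,2,3,4,5,6,8,9,12,14,16); its 10 consecutive differences strictly alternate in sign, and length 11 is optimal.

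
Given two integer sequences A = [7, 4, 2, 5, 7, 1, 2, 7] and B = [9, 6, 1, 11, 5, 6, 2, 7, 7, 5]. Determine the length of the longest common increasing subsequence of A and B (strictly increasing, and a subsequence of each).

3

A longest common strictly increasing subsequence is 1, 2, 7 (length 3); it appears in order in both A and B, and no longer such subsequence exists.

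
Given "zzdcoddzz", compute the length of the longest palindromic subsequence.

7

One longest palindromic subsequence is zzdddzz (positions 1,2,3,6,7,8,9); it reads the same forward and backward, and the interval DP gives dp[1][9] = 7.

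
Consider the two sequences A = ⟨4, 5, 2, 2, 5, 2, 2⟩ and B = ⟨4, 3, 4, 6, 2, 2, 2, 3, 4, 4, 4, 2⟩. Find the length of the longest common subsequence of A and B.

A longest common subsequence is 4, 2, 2, 2, 2 (length 5); the LCS DP confirms no longer common subsequence exists.

5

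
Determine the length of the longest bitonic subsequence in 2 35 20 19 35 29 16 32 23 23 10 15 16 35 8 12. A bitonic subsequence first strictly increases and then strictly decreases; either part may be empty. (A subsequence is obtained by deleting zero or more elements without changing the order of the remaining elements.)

Let inc[i] be the LIS ending at i and dec[i] the longest strictly decreasing subsequence starting at i. inc = [1, 2, 2, 2, 3, 3, 2, 4, 3, 3, 2, 3, 4, 5, 2, 3], dec = [1, 6, 5, 4, 5, 4, 3, 4, 3, 3, 2, 2, 2, 2, 1, 1].
max_i inc[i]+dec[i]−1 = 7, with one witness 2, 35, 20, 19, 16, 15, 12.

7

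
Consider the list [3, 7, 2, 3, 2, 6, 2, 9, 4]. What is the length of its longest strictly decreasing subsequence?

Let dp[i] be the longest decreasing subsequence ending at position i. Then dp = [1, 1, 2, 2, 3, 2, 3, 1, 3].
The maximum is 3; one witness is 7, 3, 2 at positions 2,4,5.

3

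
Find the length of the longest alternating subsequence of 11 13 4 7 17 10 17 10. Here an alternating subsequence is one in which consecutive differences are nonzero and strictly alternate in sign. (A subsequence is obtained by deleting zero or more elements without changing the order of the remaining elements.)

A longest alternating subsequence is 11, 13, 4, 17, 10, 17, 10 (positions 1,2,3,5,6,7,8); its 6 consecutive differences strictly alternate in sign, and length 7 is optimal.

7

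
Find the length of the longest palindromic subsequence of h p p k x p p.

Using dp[i][j] = 2 + dp[i+1][j−1] if the ends match, else max(dp[i+1][j], dp[i][j−1]):
dp[1][7] = 5. A witness is ppxpp at positions 2,3,5,6,7.

5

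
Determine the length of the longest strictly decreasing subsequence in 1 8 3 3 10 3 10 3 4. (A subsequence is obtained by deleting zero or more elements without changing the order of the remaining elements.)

2

One longest decreasing subsequence is 8, 3 (positions 2,3), of length 2; no longer one exists.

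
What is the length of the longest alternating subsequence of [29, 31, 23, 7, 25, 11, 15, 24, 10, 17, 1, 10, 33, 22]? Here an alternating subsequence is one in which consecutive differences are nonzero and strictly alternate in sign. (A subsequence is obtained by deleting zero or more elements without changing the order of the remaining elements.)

A longest alternating subsequence is 29, 31, 23, 25, 11, 15, 10, 17, 1, 33, 22 (positions 1,2,3,5,6,7,9,10,11,13,14); its 10 consecutive differences strictly alternate in sign, and length 11 is optimal.

11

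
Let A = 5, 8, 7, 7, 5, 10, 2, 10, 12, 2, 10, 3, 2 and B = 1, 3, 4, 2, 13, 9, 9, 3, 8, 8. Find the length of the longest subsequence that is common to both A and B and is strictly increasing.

2

A longest common strictly increasing subsequence is 2, 3 (length 2); it appears in order in both A and B, and no longer such subsequence exists.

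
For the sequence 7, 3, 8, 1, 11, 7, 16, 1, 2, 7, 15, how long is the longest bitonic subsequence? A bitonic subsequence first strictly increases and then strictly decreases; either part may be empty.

Let inc[i] be the LIS ending at i and dec[i] the longest strictly decreasing subsequence starting at i. inc = [1, 1, 2, 1, 3, 2, 4, 1, 2, 3, 4], dec = [3, 2, 3, 1, 3, 2, 2, 1, 1, 1, 1].
max_i inc[i]+dec[i]−1 = 5, with one witness 7, 8, 11, 7, 2.

5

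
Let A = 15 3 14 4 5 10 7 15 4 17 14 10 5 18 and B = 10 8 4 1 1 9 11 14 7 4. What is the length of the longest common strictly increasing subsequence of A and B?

For each value that appears in both, track the longest common increasing run ending there.
The best achievable length is 2; one witness is 10, 14 (A-positions 6,11, B-positions 1,8).

2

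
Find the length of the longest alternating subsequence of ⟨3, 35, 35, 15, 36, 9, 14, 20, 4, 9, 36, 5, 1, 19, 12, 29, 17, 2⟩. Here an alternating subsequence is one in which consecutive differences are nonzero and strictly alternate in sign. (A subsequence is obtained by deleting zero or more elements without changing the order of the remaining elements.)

13

A longest alternating subsequence is 3, 35, 15, 36, 9, 14, 4, 9, 5, 19, 12, 29, 17 (positions 1,2,4,5,6,7,9,10,12,14,15,16,17); its 12 consecutive differences strictly alternate in sign, and length 13 is optimal.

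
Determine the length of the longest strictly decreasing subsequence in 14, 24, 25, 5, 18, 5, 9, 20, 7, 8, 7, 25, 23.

5

One longest decreasing subsequence is 24, 18, 9, 8, 7 (positions 2,5,7,10,11), of length 5; no longer one exists.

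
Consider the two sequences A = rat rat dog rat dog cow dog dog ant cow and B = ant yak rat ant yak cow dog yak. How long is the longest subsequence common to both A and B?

3

A longest common subsequence is rat, cow, dog (length 3); the LCS DP confirms no longer common subsequence exists.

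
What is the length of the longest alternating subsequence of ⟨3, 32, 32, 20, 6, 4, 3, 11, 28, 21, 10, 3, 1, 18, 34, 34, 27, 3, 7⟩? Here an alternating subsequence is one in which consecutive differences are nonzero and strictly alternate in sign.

Track the best alternating length ending on an up-step vs a down-step at each position: up/down = 1/1, 2/1, 2/1, 2/3, 2/3, 2/3, 1/3, 4/3, 4/3, 4/5, 4/5, 1/5, 1/5, 6/5, 6/1, 6/1, 6/7, 6/7, 8/7.
The maximum over both is 8; one such subsequence is 3, 32, 6, 11, 10, 18, 3, 7.

8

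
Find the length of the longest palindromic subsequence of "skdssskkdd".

Using dp[i][j] = 2 + dp[i+1][j−1] if the ends match, else max(dp[i+1][j], dp[i][j−1]):
dp[1][10] = 5. A witness is dsssd at positions 3,4,5,6,10.

5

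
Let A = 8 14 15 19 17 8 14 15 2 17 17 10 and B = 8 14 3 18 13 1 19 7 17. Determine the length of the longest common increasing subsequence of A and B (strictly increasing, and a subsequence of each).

A longest common strictly increasing subsequence is 8, 14, 19 (length 3); it appears in order in both A and B, and no longer such subsequence exists.

3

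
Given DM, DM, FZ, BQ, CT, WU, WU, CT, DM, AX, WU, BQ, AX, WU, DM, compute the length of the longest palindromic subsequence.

8

One longest palindromic subsequence is DM BQ CT WU WU CT BQ DM (positions 1,4,5,6,7,8,12,15); it reads the same forward and backward, and the interval DP gives dp[1][15] = 8.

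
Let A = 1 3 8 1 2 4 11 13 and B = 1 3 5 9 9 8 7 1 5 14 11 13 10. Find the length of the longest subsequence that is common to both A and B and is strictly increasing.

5

For each value that appears in both, track the longest common increasing run ending there.
The best achievable length is 5; one witness is 1, 3, 8, 11, 13 (A-positions 1,2,3,7,8, B-positions 1,2,6,11,12).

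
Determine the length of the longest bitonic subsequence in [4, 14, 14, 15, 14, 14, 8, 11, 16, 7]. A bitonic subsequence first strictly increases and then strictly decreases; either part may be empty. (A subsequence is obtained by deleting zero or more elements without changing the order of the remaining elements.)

Let inc[i] be the LIS ending at i and dec[i] the longest strictly decreasing subsequence starting at i. inc = [1, 2, 2, 3, 2, 2, 2, 3, 4, 2], dec = [1, 3, 3, 4, 3, 3, 2, 2, 2, 1].
max_i inc[i]+dec[i]−1 = 6, with one witness 4, 14, 15, 14, 11, 7.

6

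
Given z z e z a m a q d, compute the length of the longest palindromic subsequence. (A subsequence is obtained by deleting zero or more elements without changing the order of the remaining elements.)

3

One longest palindromic subsequence is ama (positions 5,6,7); it reads the same forward and backward, and the interval DP gives dp[1][9] = 3.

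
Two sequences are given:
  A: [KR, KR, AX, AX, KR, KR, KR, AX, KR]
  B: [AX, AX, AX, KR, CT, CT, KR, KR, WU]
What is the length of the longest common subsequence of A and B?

5

Backtracking the LCS table gives one alignment: AX (A3,B2) → AX (A4,B3) → KR (A5,B4) → KR (A6,B7) → KR (A7,B8).
So the longest common subsequence has length 5.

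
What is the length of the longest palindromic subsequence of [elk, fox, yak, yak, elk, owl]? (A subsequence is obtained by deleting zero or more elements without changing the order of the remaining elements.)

4

One longest palindromic subsequence is elk yak yak elk (positions 1,3,4,5); it reads the same forward and backward, and the interval DP gives dp[1][6] = 4.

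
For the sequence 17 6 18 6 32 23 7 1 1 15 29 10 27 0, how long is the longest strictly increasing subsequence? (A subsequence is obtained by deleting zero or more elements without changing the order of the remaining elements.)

Let dp[i] be the longest increasing subsequence ending at position i. Then dp = [1, 1, 2, 1, 3, 3, 2, 1, 1, 3, 4, 3, 4, 1].
The maximum is 4; one witness is 17, 18, 23, 29 at positions 1,3,6,11.

4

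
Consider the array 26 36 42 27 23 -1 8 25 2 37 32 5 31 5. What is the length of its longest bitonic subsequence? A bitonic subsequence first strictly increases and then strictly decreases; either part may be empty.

One longest bitonic subsequence is 26, 36, 42, 37, 32, 31, 5 (positions 1,2,3,10,11,13,14): it rises to 42 then falls. Length 7 is optimal.

7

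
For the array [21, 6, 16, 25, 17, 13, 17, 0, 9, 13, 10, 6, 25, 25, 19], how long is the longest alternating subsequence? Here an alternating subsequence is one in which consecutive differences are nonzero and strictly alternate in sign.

10

Track the best alternating length ending on an up-step vs a down-step at each position: up/down = 1/1, 1/2, 3/2, 3/1, 3/4, 3/4, 5/4, 1/6, 7/6, 7/6, 7/8, 7/8, 9/1, 9/1, 9/10.
The maximum over both is 10; one such subsequence is 21, 6, 16, 13, 17, 0, 13, 10, 25, 19.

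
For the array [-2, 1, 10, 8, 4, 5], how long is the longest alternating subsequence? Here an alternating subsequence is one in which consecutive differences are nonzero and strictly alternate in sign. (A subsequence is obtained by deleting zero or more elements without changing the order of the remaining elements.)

Track the best alternating length ending on an up-step vs a down-step at each position: up/down = 1/1, 2/1, 2/1, 2/3, 2/3, 4/3.
The maximum over both is 4; one such subsequence is -2, 10, 4, 5.

4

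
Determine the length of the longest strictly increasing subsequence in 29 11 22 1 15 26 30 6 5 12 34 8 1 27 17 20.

Scanning left to right, the best length ending at each element is: 29→1, 11→1, 22→2, 1→1, 15→2, 26→3, 30→4, 6→2, 5→2, 12→3, 34→5, 8→3, 1→1, 27→4, 17→4, 20→5.
So the longest increasing subsequence has length 5, e.g. 11, 22, 26, 30, 34.

5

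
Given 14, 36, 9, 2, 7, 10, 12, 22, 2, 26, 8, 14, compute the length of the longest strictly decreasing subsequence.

Scanning left to right, the best length ending at each element is: 14→1, 36→1, 9→2, 2→3, 7→3, 10→2, 12→2, 22→2, 2→4, 26→2, 8→3, 14→3.
So the longest decreasing subsequence has length 4, e.g. 14, 9, 7, 2.

4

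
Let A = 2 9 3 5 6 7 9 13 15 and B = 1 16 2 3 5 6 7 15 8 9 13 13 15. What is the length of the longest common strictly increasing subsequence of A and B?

8

A longest common strictly increasing subsequence is 2, 3, 5, 6, 7, 9, 13, 15 (length 8); it appears in order in both A and B, and no longer such subsequence exists.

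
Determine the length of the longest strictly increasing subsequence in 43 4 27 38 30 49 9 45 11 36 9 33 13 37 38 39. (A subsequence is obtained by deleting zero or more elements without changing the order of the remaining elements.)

One longest increasing subsequence is 4, 27, 30, 36, 37, 38, 39 (positions 2,3,5,10,14,15,16), of length 7; no longer one exists.

7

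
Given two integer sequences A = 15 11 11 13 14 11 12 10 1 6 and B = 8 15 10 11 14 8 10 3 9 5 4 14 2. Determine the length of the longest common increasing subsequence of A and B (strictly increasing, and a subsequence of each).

2

For each value that appears in both, track the longest common increasing run ending there.
The best achievable length is 2; one witness is 11, 14 (A-positions 2,5, B-positions 4,5).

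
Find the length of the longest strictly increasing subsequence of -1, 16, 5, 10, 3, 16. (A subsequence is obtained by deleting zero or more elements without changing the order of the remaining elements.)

4

Scanning left to right, the best length ending at each element is: -1→1, 16→2, 5→2, 10→3, 3→2, 16→4.
So the longest increasing subsequence has length 4, e.g. -1, 5, 10, 16.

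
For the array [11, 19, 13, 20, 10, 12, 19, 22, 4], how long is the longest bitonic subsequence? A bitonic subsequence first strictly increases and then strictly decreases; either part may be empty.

Let inc[i] be the LIS ending at i and dec[i] the longest strictly decreasing subsequence starting at i. inc = [1, 2, 2, 3, 1, 2, 3, 4, 1], dec = [3, 4, 3, 3, 2, 2, 2, 2, 1].
max_i inc[i]+dec[i]−1 = 5, with one witness 11, 19, 13, 12, 4.

5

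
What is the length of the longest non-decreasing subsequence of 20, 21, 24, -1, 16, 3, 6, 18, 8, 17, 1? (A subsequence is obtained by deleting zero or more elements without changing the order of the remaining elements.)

5

Let dp[i] be the longest non-decreasing subsequence ending at position i. Then dp = [1, 2, 3, 1, 2, 2, 3, 4, 4, 5, 2].
The maximum is 5; one witness is -1, 3, 6, 8, 17 at positions 4,6,7,9,10.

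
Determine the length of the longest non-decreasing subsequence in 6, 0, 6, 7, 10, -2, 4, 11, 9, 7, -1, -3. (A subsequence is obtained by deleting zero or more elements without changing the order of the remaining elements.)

5

One longest non-decreasing subsequence is 6, 6, 7, 10, 11 (positions 1,3,4,5,8), of length 5; no longer one exists.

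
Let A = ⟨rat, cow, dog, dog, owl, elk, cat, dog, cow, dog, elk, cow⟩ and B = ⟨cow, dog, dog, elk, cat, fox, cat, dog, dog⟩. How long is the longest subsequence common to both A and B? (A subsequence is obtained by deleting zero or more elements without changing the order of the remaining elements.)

7

Backtracking the LCS table gives one alignment: cow (A2,B1) → dog (A3,B2) → dog (A4,B3) → elk (A6,B4) → cat (A7,B7) → dog (A8,B8) → dog (A10,B9).
So the longest common subsequence has length 7.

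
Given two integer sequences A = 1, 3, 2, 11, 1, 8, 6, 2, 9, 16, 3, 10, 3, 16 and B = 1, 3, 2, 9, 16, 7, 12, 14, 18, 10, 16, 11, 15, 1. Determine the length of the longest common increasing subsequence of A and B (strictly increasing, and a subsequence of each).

5

A longest common strictly increasing subsequence is 1, 3, 9, 10, 16 (length 5); it appears in order in both A and B, and no longer such subsequence exists.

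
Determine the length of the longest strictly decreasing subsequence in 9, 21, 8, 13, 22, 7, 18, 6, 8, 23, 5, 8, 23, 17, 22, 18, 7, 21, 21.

5

Let dp[i] be the longest decreasing subsequence ending at position i. Then dp = [1, 1, 2, 2, 1, 3, 2, 4, 3, 1, 5, 3, 1, 3, 2, 3, 4, 3, 3].
The maximum is 5; one witness is 9, 8, 7, 6, 5 at positions 1,3,6,8,11.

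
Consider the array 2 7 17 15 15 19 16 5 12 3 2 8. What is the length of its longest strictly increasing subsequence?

4

One longest increasing subsequence is 2, 7, 17, 19 (positions 1,2,3,6), of length 4; no longer one exists.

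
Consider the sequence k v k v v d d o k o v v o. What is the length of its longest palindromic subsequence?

One longest palindromic subsequence is vvokovv (positions 4,5,8,9,10,11,12); it reads the same forward and backward, and the interval DP gives dp[1][13] = 7.

7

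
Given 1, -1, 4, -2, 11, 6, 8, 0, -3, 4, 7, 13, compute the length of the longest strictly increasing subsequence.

5

Let dp[i] be the longest increasing subsequence ending at position i. Then dp = [1, 1, 2, 1, 3, 3, 4, 2, 1, 3, 4, 5].
The maximum is 5; one witness is 1, 4, 6, 8, 13 at positions 1,3,6,7,12.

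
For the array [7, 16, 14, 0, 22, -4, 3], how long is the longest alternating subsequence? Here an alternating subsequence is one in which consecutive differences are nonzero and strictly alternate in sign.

Track the best alternating length ending on an up-step vs a down-step at each position: up/down = 1/1, 2/1, 2/3, 1/3, 4/1, 1/5, 6/5.
The maximum over both is 6; one such subsequence is 7, 16, 14, 22, -4, 3.

6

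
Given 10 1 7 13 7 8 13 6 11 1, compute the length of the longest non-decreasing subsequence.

5

Let dp[i] be the longest non-decreasing subsequence ending at position i. Then dp = [1, 1, 2, 3, 3, 4, 5, 2, 5, 2].
The maximum is 5; one witness is 1, 7, 7, 8, 13 at positions 2,3,5,6,7.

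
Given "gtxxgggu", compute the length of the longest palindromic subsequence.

One longest palindromic subsequence is gggg (positions 1,5,6,7); it reads the same forward and backward, and the interval DP gives dp[1][8] = 4.

4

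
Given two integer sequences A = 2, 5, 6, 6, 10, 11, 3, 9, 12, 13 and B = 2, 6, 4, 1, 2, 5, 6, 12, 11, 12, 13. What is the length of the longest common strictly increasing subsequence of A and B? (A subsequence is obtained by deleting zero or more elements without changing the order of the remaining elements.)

6

A longest common strictly increasing subsequence is 2, 5, 6, 11, 12, 13 (length 6); it appears in order in both A and B, and no longer such subsequence exists.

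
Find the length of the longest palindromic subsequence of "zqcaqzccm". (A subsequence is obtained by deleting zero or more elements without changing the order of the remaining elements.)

5

One longest palindromic subsequence is zqaqz (positions 1,2,4,5,6); it reads the same forward and backward, and the interval DP gives dp[1][9] = 5.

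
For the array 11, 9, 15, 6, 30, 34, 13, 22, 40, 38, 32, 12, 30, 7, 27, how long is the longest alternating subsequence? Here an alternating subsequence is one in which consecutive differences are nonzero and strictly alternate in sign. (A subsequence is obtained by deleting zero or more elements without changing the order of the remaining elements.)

Track the best alternating length ending on an up-step vs a down-step at each position: up/down = 1/1, 1/2, 3/1, 1/4, 5/1, 5/1, 5/6, 7/6, 7/1, 7/8, 7/8, 5/8, 9/8, 5/10, 11/10.
The maximum over both is 11; one such subsequence is 11, 9, 15, 6, 30, 13, 22, 12, 30, 7, 27.

11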